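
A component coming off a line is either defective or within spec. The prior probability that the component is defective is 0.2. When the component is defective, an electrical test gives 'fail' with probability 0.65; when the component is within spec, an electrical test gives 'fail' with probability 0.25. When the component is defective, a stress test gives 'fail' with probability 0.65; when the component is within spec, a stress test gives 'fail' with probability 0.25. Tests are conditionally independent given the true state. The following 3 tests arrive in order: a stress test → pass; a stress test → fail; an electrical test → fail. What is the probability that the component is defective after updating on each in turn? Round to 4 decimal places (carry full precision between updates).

0.4409

After a stress test='pass': P(defective) = 0.35·0.2000 / (0.35·0.2000 + 0.75·0.8000) ≈ 0.1045
After a stress test='fail': P(defective) = 0.65·0.1045 / (0.65·0.1045 + 0.25·0.8955) ≈ 0.2327
After an electrical test='fail': P(defective) = 0.65·0.2327 / (0.65·0.2327 + 0.25·0.7673) ≈ 0.4409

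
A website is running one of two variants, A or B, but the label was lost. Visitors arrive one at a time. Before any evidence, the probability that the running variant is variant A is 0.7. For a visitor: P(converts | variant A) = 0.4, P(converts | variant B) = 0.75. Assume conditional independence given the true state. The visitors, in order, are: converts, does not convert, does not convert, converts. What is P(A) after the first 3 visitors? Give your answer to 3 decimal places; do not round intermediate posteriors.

0.878

After 'converts': P(A) = 0.4·0.7000 / (0.4·0.7000 + 0.75·0.3000) ≈ 0.5545
After 'does not convert': P(A) = 0.6·0.5545 / (0.6·0.5545 + 0.25·0.4455) ≈ 0.7492
After 'does not convert': P(A) = 0.6·0.7492 / (0.6·0.7492 + 0.25·0.2508) ≈ 0.8776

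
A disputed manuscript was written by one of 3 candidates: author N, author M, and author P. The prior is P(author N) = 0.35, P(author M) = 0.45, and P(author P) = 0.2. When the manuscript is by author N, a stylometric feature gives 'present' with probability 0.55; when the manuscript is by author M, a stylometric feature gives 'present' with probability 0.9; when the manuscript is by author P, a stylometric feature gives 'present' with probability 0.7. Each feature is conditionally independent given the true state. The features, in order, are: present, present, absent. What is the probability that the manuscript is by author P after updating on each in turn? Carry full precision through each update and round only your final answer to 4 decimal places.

After 'present': normaliser = 0.55·0.3500 + 0.9·0.4500 + 0.7·0.2000; P(author N) ≈ 0.2610, P(author M) ≈ 0.5492, P(author P) ≈ 0.1898
After 'present': normaliser = 0.55·0.2610 + 0.9·0.5492 + 0.7·0.1898; P(author N) ≈ 0.1863, P(author M) ≈ 0.6413, P(author P) ≈ 0.1724
After 'absent': normaliser = 0.45·0.1863 + 0.1·0.6413 + 0.3·0.1724; P(author N) ≈ 0.4198, P(author M) ≈ 0.3212, P(author P) ≈ 0.2590

0.2590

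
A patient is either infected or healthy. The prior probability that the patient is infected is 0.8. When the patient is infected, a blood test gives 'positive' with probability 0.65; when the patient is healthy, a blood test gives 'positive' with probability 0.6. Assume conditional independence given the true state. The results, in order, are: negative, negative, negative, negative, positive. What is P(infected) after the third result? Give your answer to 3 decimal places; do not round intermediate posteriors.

0.728

After 'negative': P(infected) = 0.35·0.8000 / (0.35·0.8000 + 0.4·0.2000) ≈ 0.7778
After 'negative': P(infected) = 0.35·0.7778 / (0.35·0.7778 + 0.4·0.2222) ≈ 0.7538
After 'negative': P(infected) = 0.35·0.7538 / (0.35·0.7538 + 0.4·0.2462) ≈ 0.7282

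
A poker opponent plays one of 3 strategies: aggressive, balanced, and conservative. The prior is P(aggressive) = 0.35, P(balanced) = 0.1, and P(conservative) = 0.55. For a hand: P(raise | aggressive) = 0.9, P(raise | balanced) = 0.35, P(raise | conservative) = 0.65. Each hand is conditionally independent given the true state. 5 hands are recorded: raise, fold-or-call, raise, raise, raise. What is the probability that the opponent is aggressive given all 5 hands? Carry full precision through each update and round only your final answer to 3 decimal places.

0.394

Each posterior becomes the prior for the next update.
After 'raise': normaliser = 0.9·0.3500 + 0.35·0.1000 + 0.65·0.5500; P(aggressive) ≈ 0.4452, P(balanced) ≈ 0.0495, P(conservative) ≈ 0.5053
After 'fold-or-call': normaliser = 0.1·0.4452 + 0.65·0.0495 + 0.35·0.5053; P(aggressive) ≈ 0.1756, P(balanced) ≈ 0.1268, P(conservative) ≈ 0.6976
After 'raise': normaliser = 0.9·0.1756 + 0.35·0.1268 + 0.65·0.6976; P(aggressive) ≈ 0.2410, P(balanced) ≈ 0.0677, P(conservative) ≈ 0.6913
After 'raise': normaliser = 0.9·0.2410 + 0.35·0.0677 + 0.65·0.6913; P(aggressive) ≈ 0.3144, P(balanced) ≈ 0.0343, P(conservative) ≈ 0.6513
After 'raise': normaliser = 0.9·0.3144 + 0.35·0.0343 + 0.65·0.6513; P(aggressive) ≈ 0.3939, P(balanced) ≈ 0.0167, P(conservative) ≈ 0.5894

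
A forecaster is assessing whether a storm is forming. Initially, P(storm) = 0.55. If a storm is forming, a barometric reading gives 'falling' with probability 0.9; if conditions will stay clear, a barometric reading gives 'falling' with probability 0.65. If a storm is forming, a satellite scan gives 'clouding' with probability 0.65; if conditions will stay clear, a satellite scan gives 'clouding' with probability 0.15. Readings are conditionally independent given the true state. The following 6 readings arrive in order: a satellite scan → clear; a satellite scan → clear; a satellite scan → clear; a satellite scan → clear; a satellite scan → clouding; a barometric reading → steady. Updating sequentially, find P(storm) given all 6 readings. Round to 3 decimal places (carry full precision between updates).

0.042

After a satellite scan='clear': P(storm) = 0.35·0.5500 / (0.35·0.5500 + 0.85·0.4500) ≈ 0.3348
After a satellite scan='clear': P(storm) = 0.35·0.3348 / (0.35·0.3348 + 0.85·0.6652) ≈ 0.1717
After a satellite scan='clear': P(storm) = 0.35·0.1717 / (0.35·0.1717 + 0.85·0.8283) ≈ 0.0786
After a satellite scan='clear': P(storm) = 0.35·0.0786 / (0.35·0.0786 + 0.85·0.9214) ≈ 0.0339
After a satellite scan='clouding': P(storm) = 0.65·0.0339 / (0.65·0.0339 + 0.15·0.9661) ≈ 0.1321
After a barometric reading='steady': P(storm) = 0.1·0.1321 / (0.1·0.1321 + 0.35·0.8679) ≈ 0.0417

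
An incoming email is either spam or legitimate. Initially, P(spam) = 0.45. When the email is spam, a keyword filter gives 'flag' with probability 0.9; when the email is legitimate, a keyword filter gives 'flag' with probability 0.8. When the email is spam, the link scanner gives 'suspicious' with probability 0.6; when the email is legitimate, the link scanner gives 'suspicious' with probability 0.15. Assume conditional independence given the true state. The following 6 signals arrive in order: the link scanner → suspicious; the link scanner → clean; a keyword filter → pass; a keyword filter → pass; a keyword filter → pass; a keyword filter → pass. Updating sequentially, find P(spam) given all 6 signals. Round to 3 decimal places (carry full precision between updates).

Apply Bayes' rule sequentially, carrying P(spam) forward.
After the link scanner='suspicious': P(spam) = 0.6·0.4500 / (0.6·0.4500 + 0.15·0.5500) ≈ 0.7660
After the link scanner='clean': P(spam) = 0.4·0.7660 / (0.4·0.7660 + 0.85·0.2340) ≈ 0.6063
After a keyword filter='pass': P(spam) = 0.1·0.6063 / (0.1·0.6063 + 0.2·0.3937) ≈ 0.4350
After a keyword filter='pass': P(spam) = 0.1·0.4350 / (0.1·0.4350 + 0.2·0.5650) ≈ 0.2780
After a keyword filter='pass': P(spam) = 0.1·0.2780 / (0.1·0.2780 + 0.2·0.7220) ≈ 0.1614
After a keyword filter='pass': P(spam) = 0.1·0.1614 / (0.1·0.1614 + 0.2·0.8386) ≈ 0.0878

0.088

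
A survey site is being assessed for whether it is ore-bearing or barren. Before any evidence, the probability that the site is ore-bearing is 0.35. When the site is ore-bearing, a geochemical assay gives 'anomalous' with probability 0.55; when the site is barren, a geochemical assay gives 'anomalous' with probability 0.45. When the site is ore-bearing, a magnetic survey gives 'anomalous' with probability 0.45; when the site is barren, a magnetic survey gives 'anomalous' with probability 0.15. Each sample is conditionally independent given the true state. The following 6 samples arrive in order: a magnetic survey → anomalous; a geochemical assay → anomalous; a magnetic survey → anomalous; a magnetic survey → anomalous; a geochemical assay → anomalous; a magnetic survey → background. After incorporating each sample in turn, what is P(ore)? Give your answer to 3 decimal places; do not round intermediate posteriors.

After a magnetic survey='anomalous': P(ore) = 0.45·0.3500 / (0.45·0.3500 + 0.15·0.6500) ≈ 0.6176
After a geochemical assay='anomalous': P(ore) = 0.55·0.6176 / (0.55·0.6176 + 0.45·0.3824) ≈ 0.6638
After a magnetic survey='anomalous': P(ore) = 0.45·0.6638 / (0.45·0.6638 + 0.15·0.3362) ≈ 0.8556
After a magnetic survey='anomalous': P(ore) = 0.45·0.8556 / (0.45·0.8556 + 0.15·0.1444) ≈ 0.9467
After a geochemical assay='anomalous': P(ore) = 0.55·0.9467 / (0.55·0.9467 + 0.45·0.0533) ≈ 0.9560
After a magnetic survey='background': P(ore) = 0.55·0.9560 / (0.55·0.9560 + 0.85·0.0440) ≈ 0.9336

0.934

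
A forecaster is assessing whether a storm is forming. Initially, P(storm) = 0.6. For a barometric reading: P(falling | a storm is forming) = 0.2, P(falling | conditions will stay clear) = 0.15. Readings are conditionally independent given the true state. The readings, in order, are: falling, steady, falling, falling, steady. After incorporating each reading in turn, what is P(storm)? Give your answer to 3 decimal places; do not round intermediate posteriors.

After 'falling': P(storm) = 0.2·0.6000 / (0.2·0.6000 + 0.15·0.4000) ≈ 0.6667
After 'steady': P(storm) = 0.8·0.6667 / (0.8·0.6667 + 0.85·0.3333) ≈ 0.6531
After 'falling': P(storm) = 0.2·0.6531 / (0.2·0.6531 + 0.15·0.3469) ≈ 0.7151
After 'falling': P(storm) = 0.2·0.7151 / (0.2·0.7151 + 0.15·0.2849) ≈ 0.7699
After 'steady': P(storm) = 0.8·0.7699 / (0.8·0.7699 + 0.85·0.2301) ≈ 0.7590

0.759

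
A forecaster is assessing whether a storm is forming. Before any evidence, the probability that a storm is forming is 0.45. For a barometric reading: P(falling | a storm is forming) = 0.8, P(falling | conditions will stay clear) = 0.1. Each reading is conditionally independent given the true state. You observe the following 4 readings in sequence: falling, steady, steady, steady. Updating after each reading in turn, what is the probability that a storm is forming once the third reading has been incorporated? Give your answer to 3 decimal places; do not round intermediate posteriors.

0.244

Apply Bayes' rule sequentially, carrying P(storm) forward.
After 'falling': P(storm) = 0.8·0.4500 / (0.8·0.4500 + 0.1·0.5500) ≈ 0.8675
After 'steady': P(storm) = 0.2·0.8675 / (0.2·0.8675 + 0.9·0.1325) ≈ 0.5926
After 'steady': P(storm) = 0.2·0.5926 / (0.2·0.5926 + 0.9·0.4074) ≈ 0.2443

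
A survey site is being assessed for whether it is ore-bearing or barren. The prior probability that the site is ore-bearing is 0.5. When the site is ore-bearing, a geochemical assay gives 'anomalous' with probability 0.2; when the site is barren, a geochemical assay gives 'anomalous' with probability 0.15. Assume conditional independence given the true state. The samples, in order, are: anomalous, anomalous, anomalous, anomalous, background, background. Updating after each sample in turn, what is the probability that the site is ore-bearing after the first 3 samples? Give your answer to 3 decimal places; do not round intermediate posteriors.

After 'anomalous': P(ore) = 0.2·0.5000 / (0.2·0.5000 + 0.15·0.5000) ≈ 0.5714
After 'anomalous': P(ore) = 0.2·0.5714 / (0.2·0.5714 + 0.15·0.4286) ≈ 0.6400
After 'anomalous': P(ore) = 0.2·0.6400 / (0.2·0.6400 + 0.15·0.3600) ≈ 0.7033

0.703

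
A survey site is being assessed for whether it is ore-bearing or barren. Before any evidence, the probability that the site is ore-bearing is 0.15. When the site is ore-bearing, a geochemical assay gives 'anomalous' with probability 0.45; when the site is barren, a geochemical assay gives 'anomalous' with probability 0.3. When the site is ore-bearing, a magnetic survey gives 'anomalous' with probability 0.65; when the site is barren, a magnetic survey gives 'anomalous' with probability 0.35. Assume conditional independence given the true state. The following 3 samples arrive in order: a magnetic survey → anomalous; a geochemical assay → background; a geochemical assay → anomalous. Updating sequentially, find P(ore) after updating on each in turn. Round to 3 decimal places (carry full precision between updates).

After a magnetic survey='anomalous': P(ore) = 0.65·0.1500 / (0.65·0.1500 + 0.35·0.8500) ≈ 0.2468
After a geochemical assay='background': P(ore) = 0.55·0.2468 / (0.55·0.2468 + 0.7·0.7532) ≈ 0.2048
After a geochemical assay='anomalous': P(ore) = 0.45·0.2048 / (0.45·0.2048 + 0.3·0.7952) ≈ 0.2786

0.279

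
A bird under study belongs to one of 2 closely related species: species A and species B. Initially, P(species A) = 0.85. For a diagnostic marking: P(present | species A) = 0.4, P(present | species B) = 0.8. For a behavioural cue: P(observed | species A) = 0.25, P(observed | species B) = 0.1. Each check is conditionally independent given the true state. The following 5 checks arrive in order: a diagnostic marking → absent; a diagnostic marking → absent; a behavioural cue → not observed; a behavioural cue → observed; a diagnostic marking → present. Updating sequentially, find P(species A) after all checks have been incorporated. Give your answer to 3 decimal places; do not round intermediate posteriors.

0.982

After a diagnostic marking='absent': P(species A) = 0.6·0.8500 / (0.6·0.8500 + 0.2·0.1500) ≈ 0.9444
After a diagnostic marking='absent': P(species A) = 0.6·0.9444 / (0.6·0.9444 + 0.2·0.0556) ≈ 0.9808
After a behavioural cue='not observed': P(species A) = 0.75·0.9808 / (0.75·0.9808 + 0.9·0.0192) ≈ 0.9770
After a behavioural cue='observed': P(species A) = 0.25·0.9770 / (0.25·0.9770 + 0.1·0.0230) ≈ 0.9907
After a diagnostic marking='present': P(species A) = 0.4·0.9907 / (0.4·0.9907 + 0.8·0.0093) ≈ 0.9815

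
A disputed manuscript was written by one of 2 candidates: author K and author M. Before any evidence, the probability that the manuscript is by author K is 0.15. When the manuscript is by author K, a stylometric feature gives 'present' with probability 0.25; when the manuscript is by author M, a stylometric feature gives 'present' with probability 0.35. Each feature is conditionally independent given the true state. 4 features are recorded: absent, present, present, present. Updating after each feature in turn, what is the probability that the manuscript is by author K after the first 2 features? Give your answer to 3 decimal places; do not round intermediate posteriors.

Each posterior becomes the prior for the next update.
After 'absent': P(author K) = 0.75·0.1500 / (0.75·0.1500 + 0.65·0.8500) ≈ 0.1692
After 'present': P(author K) = 0.25·0.1692 / (0.25·0.1692 + 0.35·0.8308) ≈ 0.1270

0.127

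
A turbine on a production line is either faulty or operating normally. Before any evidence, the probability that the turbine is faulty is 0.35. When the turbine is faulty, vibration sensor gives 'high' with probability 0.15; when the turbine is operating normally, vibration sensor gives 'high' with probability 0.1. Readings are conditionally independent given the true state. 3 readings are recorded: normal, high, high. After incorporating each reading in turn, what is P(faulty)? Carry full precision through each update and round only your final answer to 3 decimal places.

After 'normal': P(faulty) = 0.85·0.3500 / (0.85·0.3500 + 0.9·0.6500) ≈ 0.3371
After 'high': P(faulty) = 0.15·0.3371 / (0.15·0.3371 + 0.1·0.6629) ≈ 0.4327
After 'high': P(faulty) = 0.15·0.4327 / (0.15·0.4327 + 0.1·0.5673) ≈ 0.5336

0.534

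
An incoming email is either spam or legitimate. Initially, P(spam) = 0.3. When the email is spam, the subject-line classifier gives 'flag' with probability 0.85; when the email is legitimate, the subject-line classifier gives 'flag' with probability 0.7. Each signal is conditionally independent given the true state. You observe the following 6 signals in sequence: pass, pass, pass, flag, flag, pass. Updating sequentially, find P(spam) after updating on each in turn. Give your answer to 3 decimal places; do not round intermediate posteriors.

0.038

Apply Bayes' rule sequentially, carrying P(spam) forward.
After 'pass': P(spam) = 0.15·0.3000 / (0.15·0.3000 + 0.3·0.7000) ≈ 0.1765
After 'pass': P(spam) = 0.15·0.1765 / (0.15·0.1765 + 0.3·0.8235) ≈ 0.0968
After 'pass': P(spam) = 0.15·0.0968 / (0.15·0.0968 + 0.3·0.9032) ≈ 0.0508
After 'flag': P(spam) = 0.85·0.0508 / (0.85·0.0508 + 0.7·0.9492) ≈ 0.0611
After 'flag': P(spam) = 0.85·0.0611 / (0.85·0.0611 + 0.7·0.9389) ≈ 0.0732
After 'pass': P(spam) = 0.15·0.0732 / (0.15·0.0732 + 0.3·0.9268) ≈ 0.0380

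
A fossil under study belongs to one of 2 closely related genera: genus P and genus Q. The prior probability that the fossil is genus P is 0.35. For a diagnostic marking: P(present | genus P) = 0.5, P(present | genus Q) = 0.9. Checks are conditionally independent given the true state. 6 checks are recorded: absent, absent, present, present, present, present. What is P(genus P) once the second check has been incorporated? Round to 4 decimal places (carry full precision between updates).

Each posterior becomes the prior for the next update.
After 'absent': P(genus P) = 0.5·0.3500 / (0.5·0.3500 + 0.1·0.6500) ≈ 0.7292
After 'absent': P(genus P) = 0.5·0.7292 / (0.5·0.7292 + 0.1·0.2708) ≈ 0.9309

0.9309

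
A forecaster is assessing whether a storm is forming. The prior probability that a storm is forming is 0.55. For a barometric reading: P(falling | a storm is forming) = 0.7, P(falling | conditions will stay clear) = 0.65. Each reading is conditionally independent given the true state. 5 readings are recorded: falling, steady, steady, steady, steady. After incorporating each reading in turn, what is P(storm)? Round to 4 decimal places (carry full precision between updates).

0.4154

After 'falling': P(storm) = 0.7·0.5500 / (0.7·0.5500 + 0.65·0.4500) ≈ 0.5683
After 'steady': P(storm) = 0.3·0.5683 / (0.3·0.5683 + 0.35·0.4317) ≈ 0.5301
After 'steady': P(storm) = 0.3·0.5301 / (0.3·0.5301 + 0.35·0.4699) ≈ 0.4916
After 'steady': P(storm) = 0.3·0.4916 / (0.3·0.4916 + 0.35·0.5084) ≈ 0.4532
After 'steady': P(storm) = 0.3·0.4532 / (0.3·0.4532 + 0.35·0.5468) ≈ 0.4154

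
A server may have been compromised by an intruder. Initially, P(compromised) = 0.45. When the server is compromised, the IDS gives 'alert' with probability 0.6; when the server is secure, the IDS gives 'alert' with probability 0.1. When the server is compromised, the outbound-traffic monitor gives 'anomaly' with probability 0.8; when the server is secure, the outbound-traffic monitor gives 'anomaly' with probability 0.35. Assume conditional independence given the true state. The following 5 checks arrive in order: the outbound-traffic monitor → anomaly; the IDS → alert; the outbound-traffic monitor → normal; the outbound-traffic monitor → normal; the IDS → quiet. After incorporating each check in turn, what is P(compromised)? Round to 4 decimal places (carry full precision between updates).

0.3207

Each posterior becomes the prior for the next update.
After the outbound-traffic monitor='anomaly': P(compromised) = 0.8·0.4500 / (0.8·0.4500 + 0.35·0.5500) ≈ 0.6516
After the IDS='alert': P(compromised) = 0.6·0.6516 / (0.6·0.6516 + 0.1·0.3484) ≈ 0.9182
After the outbound-traffic monitor='normal': P(compromised) = 0.2·0.9182 / (0.2·0.9182 + 0.65·0.0818) ≈ 0.7754
After the outbound-traffic monitor='normal': P(compromised) = 0.2·0.7754 / (0.2·0.7754 + 0.65·0.2246) ≈ 0.5151
After the IDS='quiet': P(compromised) = 0.4·0.5151 / (0.4·0.5151 + 0.9·0.4849) ≈ 0.3207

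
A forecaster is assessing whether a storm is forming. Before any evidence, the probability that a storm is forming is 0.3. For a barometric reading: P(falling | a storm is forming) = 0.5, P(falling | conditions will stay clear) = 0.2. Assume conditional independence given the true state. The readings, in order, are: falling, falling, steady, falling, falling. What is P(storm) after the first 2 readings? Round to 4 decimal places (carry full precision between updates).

0.7282

After 'falling': P(storm) = 0.5·0.3000 / (0.5·0.3000 + 0.2·0.7000) ≈ 0.5172
After 'falling': P(storm) = 0.5·0.5172 / (0.5·0.5172 + 0.2·0.4828) ≈ 0.7282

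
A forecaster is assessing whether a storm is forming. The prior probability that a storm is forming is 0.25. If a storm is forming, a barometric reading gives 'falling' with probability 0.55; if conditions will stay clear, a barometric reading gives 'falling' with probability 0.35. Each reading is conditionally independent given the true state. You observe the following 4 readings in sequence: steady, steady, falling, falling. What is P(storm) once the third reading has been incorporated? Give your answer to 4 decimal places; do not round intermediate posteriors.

0.2007

After 'steady': P(storm) = 0.45·0.2500 / (0.45·0.2500 + 0.65·0.7500) ≈ 0.1875
After 'steady': P(storm) = 0.45·0.1875 / (0.45·0.1875 + 0.65·0.8125) ≈ 0.1378
After 'falling': P(storm) = 0.55·0.1378 / (0.55·0.1378 + 0.35·0.8622) ≈ 0.2007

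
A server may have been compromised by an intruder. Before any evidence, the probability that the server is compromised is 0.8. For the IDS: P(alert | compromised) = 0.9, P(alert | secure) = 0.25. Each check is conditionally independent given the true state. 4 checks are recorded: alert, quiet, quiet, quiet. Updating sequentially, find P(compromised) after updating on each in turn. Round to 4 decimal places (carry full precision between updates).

After 'alert': P(compromised) = 0.9·0.8000 / (0.9·0.8000 + 0.25·0.2000) ≈ 0.9351
After 'quiet': P(compromised) = 0.1·0.9351 / (0.1·0.9351 + 0.75·0.0649) ≈ 0.6575
After 'quiet': P(compromised) = 0.1·0.6575 / (0.1·0.6575 + 0.75·0.3425) ≈ 0.2038
After 'quiet': P(compromised) = 0.1·0.2038 / (0.1·0.2038 + 0.75·0.7962) ≈ 0.0330

0.0330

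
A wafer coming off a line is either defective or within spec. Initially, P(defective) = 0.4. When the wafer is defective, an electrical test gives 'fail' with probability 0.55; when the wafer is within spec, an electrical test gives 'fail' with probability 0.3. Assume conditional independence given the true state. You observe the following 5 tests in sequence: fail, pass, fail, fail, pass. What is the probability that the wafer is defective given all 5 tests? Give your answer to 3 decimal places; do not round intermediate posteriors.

Each posterior becomes the prior for the next update.
After 'fail': P(defective) = 0.55·0.4000 / (0.55·0.4000 + 0.3·0.6000) ≈ 0.5500
After 'pass': P(defective) = 0.45·0.5500 / (0.45·0.5500 + 0.7·0.4500) ≈ 0.4400
After 'fail': P(defective) = 0.55·0.4400 / (0.55·0.4400 + 0.3·0.5600) ≈ 0.5902
After 'fail': P(defective) = 0.55·0.5902 / (0.55·0.5902 + 0.3·0.4098) ≈ 0.7253
After 'pass': P(defective) = 0.45·0.7253 / (0.45·0.7253 + 0.7·0.2747) ≈ 0.6293

0.629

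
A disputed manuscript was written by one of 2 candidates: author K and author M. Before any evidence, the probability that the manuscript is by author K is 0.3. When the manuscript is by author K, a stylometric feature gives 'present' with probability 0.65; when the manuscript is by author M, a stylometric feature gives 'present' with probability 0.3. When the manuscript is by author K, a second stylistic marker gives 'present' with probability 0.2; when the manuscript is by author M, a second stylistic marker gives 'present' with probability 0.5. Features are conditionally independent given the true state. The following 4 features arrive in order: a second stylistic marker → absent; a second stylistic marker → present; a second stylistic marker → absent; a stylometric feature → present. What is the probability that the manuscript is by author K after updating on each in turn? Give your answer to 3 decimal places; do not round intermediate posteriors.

0.487

After a second stylistic marker='absent': P(author K) = 0.8·0.3000 / (0.8·0.3000 + 0.5·0.7000) ≈ 0.4068
After a second stylistic marker='present': P(author K) = 0.2·0.4068 / (0.2·0.4068 + 0.5·0.5932) ≈ 0.2152
After a second stylistic marker='absent': P(author K) = 0.8·0.2152 / (0.8·0.2152 + 0.5·0.7848) ≈ 0.3050
After a stylometric feature='present': P(author K) = 0.65·0.3050 / (0.65·0.3050 + 0.3·0.6950) ≈ 0.4874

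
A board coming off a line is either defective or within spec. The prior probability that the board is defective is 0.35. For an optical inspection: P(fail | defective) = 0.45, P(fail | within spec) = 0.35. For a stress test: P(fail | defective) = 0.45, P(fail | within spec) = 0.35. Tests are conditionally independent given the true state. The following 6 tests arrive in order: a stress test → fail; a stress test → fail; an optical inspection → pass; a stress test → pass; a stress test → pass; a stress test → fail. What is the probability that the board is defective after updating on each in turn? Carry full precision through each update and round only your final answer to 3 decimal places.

After a stress test='fail': P(defective) = 0.45·0.3500 / (0.45·0.3500 + 0.35·0.6500) ≈ 0.4091
After a stress test='fail': P(defective) = 0.45·0.4091 / (0.45·0.4091 + 0.35·0.5909) ≈ 0.4709
After an optical inspection='pass': P(defective) = 0.55·0.4709 / (0.55·0.4709 + 0.65·0.5291) ≈ 0.4296
After a stress test='pass': P(defective) = 0.55·0.4296 / (0.55·0.4296 + 0.65·0.5704) ≈ 0.3892
After a stress test='pass': P(defective) = 0.55·0.3892 / (0.55·0.3892 + 0.65·0.6108) ≈ 0.3503
After a stress test='fail': P(defective) = 0.45·0.3503 / (0.45·0.3503 + 0.35·0.6497) ≈ 0.4094

0.409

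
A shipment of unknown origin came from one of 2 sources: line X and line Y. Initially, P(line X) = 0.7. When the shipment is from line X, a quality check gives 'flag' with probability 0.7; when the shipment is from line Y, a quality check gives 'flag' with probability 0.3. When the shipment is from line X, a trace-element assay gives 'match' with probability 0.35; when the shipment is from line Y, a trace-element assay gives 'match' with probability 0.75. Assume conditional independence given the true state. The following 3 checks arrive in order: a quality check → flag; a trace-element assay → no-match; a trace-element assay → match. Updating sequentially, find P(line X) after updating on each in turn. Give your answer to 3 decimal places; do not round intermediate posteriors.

0.869

After a quality check='flag': P(line X) = 0.7·0.7000 / (0.7·0.7000 + 0.3·0.3000) ≈ 0.8448
After a trace-element assay='no-match': P(line X) = 0.65·0.8448 / (0.65·0.8448 + 0.25·0.1552) ≈ 0.9340
After a trace-element assay='match': P(line X) = 0.35·0.9340 / (0.35·0.9340 + 0.75·0.0660) ≈ 0.8685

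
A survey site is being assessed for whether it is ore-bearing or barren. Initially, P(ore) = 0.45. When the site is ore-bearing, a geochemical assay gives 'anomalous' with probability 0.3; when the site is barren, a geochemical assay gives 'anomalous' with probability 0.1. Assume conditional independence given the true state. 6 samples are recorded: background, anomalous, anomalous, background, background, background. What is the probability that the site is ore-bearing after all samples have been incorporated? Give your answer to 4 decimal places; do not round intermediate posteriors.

0.7293

After 'background': P(ore) = 0.7·0.4500 / (0.7·0.4500 + 0.9·0.5500) ≈ 0.3889
After 'anomalous': P(ore) = 0.3·0.3889 / (0.3·0.3889 + 0.1·0.6111) ≈ 0.6562
After 'anomalous': P(ore) = 0.3·0.6562 / (0.3·0.6562 + 0.1·0.3438) ≈ 0.8514
After 'background': P(ore) = 0.7·0.8514 / (0.7·0.8514 + 0.9·0.1486) ≈ 0.8167
After 'background': P(ore) = 0.7·0.8167 / (0.7·0.8167 + 0.9·0.1833) ≈ 0.7760
After 'background': P(ore) = 0.7·0.7760 / (0.7·0.7760 + 0.9·0.2240) ≈ 0.7293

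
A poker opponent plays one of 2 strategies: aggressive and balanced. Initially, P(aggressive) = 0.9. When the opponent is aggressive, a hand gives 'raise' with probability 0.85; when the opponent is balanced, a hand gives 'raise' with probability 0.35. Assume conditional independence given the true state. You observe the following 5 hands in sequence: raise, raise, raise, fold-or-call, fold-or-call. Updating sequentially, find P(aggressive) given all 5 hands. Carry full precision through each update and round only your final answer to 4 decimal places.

After 'raise': P(aggressive) = 0.85·0.9000 / (0.85·0.9000 + 0.35·0.1000) ≈ 0.9563
After 'raise': P(aggressive) = 0.85·0.9563 / (0.85·0.9563 + 0.35·0.0437) ≈ 0.9815
After 'raise': P(aggressive) = 0.85·0.9815 / (0.85·0.9815 + 0.35·0.0185) ≈ 0.9923
After 'fold-or-call': P(aggressive) = 0.15·0.9923 / (0.15·0.9923 + 0.65·0.0077) ≈ 0.9675
After 'fold-or-call': P(aggressive) = 0.15·0.9675 / (0.15·0.9675 + 0.65·0.0325) ≈ 0.8729

0.8729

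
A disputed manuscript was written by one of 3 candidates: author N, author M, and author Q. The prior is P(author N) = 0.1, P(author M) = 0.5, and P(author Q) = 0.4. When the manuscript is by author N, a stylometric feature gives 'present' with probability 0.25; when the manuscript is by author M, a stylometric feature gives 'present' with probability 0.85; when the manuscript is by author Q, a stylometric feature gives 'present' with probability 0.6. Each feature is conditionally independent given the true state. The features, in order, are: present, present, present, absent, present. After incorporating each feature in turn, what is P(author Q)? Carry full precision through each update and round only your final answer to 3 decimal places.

After 'present': normaliser = 0.25·0.1000 + 0.85·0.5000 + 0.6·0.4000; P(author N) ≈ 0.0362, P(author M) ≈ 0.6159, P(author Q) ≈ 0.3478
After 'present': normaliser = 0.25·0.0362 + 0.85·0.6159 + 0.6·0.3478; P(author N) ≈ 0.0122, P(author M) ≈ 0.7063, P(author Q) ≈ 0.2815
After 'present': normaliser = 0.25·0.0122 + 0.85·0.7063 + 0.6·0.2815; P(author N) ≈ 0.0040, P(author M) ≈ 0.7773, P(author Q) ≈ 0.2187
After 'absent': normaliser = 0.75·0.0040 + 0.15·0.7773 + 0.4·0.2187; P(author N) ≈ 0.0143, P(author M) ≈ 0.5631, P(author Q) ≈ 0.4225
After 'present': normaliser = 0.25·0.0143 + 0.85·0.5631 + 0.6·0.4225; P(author N) ≈ 0.0049, P(author M) ≈ 0.6506, P(author Q) ≈ 0.3446

0.345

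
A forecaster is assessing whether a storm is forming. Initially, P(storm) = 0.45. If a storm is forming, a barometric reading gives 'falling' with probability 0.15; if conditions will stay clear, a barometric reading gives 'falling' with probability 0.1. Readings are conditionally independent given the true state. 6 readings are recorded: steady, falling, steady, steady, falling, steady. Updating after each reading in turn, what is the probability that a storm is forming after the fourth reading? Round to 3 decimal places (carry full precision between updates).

After 'steady': P(storm) = 0.85·0.4500 / (0.85·0.4500 + 0.9·0.5500) ≈ 0.4359
After 'falling': P(storm) = 0.15·0.4359 / (0.15·0.4359 + 0.1·0.5641) ≈ 0.5368
After 'steady': P(storm) = 0.85·0.5368 / (0.85·0.5368 + 0.9·0.4632) ≈ 0.5226
After 'steady': P(storm) = 0.85·0.5226 / (0.85·0.5226 + 0.9·0.4774) ≈ 0.5083

0.508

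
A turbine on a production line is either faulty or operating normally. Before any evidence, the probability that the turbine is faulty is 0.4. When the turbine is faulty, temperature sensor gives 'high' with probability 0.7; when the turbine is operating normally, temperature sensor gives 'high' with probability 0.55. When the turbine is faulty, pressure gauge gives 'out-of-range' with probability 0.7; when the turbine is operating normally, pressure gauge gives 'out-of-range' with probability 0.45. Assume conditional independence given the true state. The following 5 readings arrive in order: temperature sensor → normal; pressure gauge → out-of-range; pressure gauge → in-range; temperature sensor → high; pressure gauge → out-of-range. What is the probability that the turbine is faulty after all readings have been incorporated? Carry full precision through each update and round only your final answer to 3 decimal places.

0.427

After temperature sensor='normal': P(faulty) = 0.3·0.4000 / (0.3·0.4000 + 0.45·0.6000) ≈ 0.3077
After pressure gauge='out-of-range': P(faulty) = 0.7·0.3077 / (0.7·0.3077 + 0.45·0.6923) ≈ 0.4088
After pressure gauge='in-range': P(faulty) = 0.3·0.4088 / (0.3·0.4088 + 0.55·0.5912) ≈ 0.2738
After temperature sensor='high': P(faulty) = 0.7·0.2738 / (0.7·0.2738 + 0.55·0.7262) ≈ 0.3243
After pressure gauge='out-of-range': P(faulty) = 0.7·0.3243 / (0.7·0.3243 + 0.45·0.6757) ≈ 0.4275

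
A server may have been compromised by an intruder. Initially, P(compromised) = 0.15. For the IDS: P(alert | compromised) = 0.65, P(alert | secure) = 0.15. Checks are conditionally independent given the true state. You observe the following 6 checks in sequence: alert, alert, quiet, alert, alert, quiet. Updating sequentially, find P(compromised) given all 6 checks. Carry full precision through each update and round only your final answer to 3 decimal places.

0.913

After 'alert': P(compromised) = 0.65·0.1500 / (0.65·0.1500 + 0.15·0.8500) ≈ 0.4333
After 'alert': P(compromised) = 0.65·0.4333 / (0.65·0.4333 + 0.15·0.5667) ≈ 0.7682
After 'quiet': P(compromised) = 0.35·0.7682 / (0.35·0.7682 + 0.85·0.2318) ≈ 0.5771
After 'alert': P(compromised) = 0.65·0.5771 / (0.65·0.5771 + 0.15·0.4229) ≈ 0.8553
After 'alert': P(compromised) = 0.65·0.8553 / (0.65·0.8553 + 0.15·0.1447) ≈ 0.9624
After 'quiet': P(compromised) = 0.35·0.9624 / (0.35·0.9624 + 0.85·0.0376) ≈ 0.9134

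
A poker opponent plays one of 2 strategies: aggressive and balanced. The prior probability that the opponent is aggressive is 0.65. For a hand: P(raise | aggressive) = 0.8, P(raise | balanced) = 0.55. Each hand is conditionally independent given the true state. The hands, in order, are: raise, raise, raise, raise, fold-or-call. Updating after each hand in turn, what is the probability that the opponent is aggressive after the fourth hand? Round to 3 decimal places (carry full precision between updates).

0.893

After 'raise': P(aggressive) = 0.8·0.6500 / (0.8·0.6500 + 0.55·0.3500) ≈ 0.7298
After 'raise': P(aggressive) = 0.8·0.7298 / (0.8·0.7298 + 0.55·0.2702) ≈ 0.7971
After 'raise': P(aggressive) = 0.8·0.7971 / (0.8·0.7971 + 0.55·0.2029) ≈ 0.8511
After 'raise': P(aggressive) = 0.8·0.8511 / (0.8·0.8511 + 0.55·0.1489) ≈ 0.8926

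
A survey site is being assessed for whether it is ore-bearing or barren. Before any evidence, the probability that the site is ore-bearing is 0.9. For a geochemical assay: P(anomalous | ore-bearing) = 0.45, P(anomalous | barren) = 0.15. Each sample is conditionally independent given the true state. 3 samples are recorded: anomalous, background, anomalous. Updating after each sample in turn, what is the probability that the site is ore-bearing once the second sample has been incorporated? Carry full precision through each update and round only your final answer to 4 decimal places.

After 'anomalous': P(ore) = 0.45·0.9000 / (0.45·0.9000 + 0.15·0.1000) ≈ 0.9643
After 'background': P(ore) = 0.55·0.9643 / (0.55·0.9643 + 0.85·0.0357) ≈ 0.9459

0.9459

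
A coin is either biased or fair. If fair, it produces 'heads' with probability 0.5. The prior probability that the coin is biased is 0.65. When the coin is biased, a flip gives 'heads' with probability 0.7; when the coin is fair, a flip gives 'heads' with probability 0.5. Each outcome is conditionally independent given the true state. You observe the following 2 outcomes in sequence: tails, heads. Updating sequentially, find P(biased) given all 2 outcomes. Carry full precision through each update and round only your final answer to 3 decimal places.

After 'tails': P(biased) = 0.3·0.6500 / (0.3·0.6500 + 0.5·0.3500) ≈ 0.5270
After 'heads': P(biased) = 0.7·0.5270 / (0.7·0.5270 + 0.5·0.4730) ≈ 0.6094

0.609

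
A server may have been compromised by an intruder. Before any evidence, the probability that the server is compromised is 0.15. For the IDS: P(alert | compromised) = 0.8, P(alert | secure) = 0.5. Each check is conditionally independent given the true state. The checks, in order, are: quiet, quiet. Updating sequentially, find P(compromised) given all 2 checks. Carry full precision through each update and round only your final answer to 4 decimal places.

After 'quiet': P(compromised) = 0.2·0.1500 / (0.2·0.1500 + 0.5·0.8500) ≈ 0.0659
After 'quiet': P(compromised) = 0.2·0.0659 / (0.2·0.0659 + 0.5·0.9341) ≈ 0.0275

0.0275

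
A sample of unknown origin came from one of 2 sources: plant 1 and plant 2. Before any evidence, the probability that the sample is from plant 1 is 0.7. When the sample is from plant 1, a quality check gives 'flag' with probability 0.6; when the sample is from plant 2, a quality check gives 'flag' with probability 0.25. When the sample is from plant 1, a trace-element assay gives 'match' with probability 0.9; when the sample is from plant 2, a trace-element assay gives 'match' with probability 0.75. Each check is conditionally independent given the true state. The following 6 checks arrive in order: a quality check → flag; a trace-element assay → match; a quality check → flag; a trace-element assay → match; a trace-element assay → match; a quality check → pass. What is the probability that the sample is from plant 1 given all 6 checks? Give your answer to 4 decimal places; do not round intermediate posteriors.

0.9253

Each posterior becomes the prior for the next update.
After a quality check='flag': P(plant 1) = 0.6·0.7000 / (0.6·0.7000 + 0.25·0.3000) ≈ 0.8485
After a trace-element assay='match': P(plant 1) = 0.9·0.8485 / (0.9·0.8485 + 0.75·0.1515) ≈ 0.8705
After a quality check='flag': P(plant 1) = 0.6·0.8705 / (0.6·0.8705 + 0.25·0.1295) ≈ 0.9416
After a trace-element assay='match': P(plant 1) = 0.9·0.9416 / (0.9·0.9416 + 0.75·0.0584) ≈ 0.9509
After a trace-element assay='match': P(plant 1) = 0.9·0.9509 / (0.9·0.9509 + 0.75·0.0491) ≈ 0.9587
After a quality check='pass': P(plant 1) = 0.4·0.9587 / (0.4·0.9587 + 0.75·0.0413) ≈ 0.9253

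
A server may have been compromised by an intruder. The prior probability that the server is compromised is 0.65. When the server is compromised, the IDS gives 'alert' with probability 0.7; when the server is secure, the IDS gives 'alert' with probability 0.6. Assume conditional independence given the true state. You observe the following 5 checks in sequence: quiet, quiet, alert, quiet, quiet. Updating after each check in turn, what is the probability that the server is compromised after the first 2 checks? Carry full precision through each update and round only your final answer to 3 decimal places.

Each posterior becomes the prior for the next update.
After 'quiet': P(compromised) = 0.3·0.6500 / (0.3·0.6500 + 0.4·0.3500) ≈ 0.5821
After 'quiet': P(compromised) = 0.3·0.5821 / (0.3·0.5821 + 0.4·0.4179) ≈ 0.5109

0.511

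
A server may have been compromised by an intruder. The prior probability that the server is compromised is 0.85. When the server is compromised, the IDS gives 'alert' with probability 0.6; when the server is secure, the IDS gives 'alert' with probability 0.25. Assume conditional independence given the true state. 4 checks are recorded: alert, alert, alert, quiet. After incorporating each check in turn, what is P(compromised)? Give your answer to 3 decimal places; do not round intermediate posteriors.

After 'alert': P(compromised) = 0.6·0.8500 / (0.6·0.8500 + 0.25·0.1500) ≈ 0.9315
After 'alert': P(compromised) = 0.6·0.9315 / (0.6·0.9315 + 0.25·0.0685) ≈ 0.9703
After 'alert': P(compromised) = 0.6·0.9703 / (0.6·0.9703 + 0.25·0.0297) ≈ 0.9874
After 'quiet': P(compromised) = 0.4·0.9874 / (0.4·0.9874 + 0.75·0.0126) ≈ 0.9766

0.977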